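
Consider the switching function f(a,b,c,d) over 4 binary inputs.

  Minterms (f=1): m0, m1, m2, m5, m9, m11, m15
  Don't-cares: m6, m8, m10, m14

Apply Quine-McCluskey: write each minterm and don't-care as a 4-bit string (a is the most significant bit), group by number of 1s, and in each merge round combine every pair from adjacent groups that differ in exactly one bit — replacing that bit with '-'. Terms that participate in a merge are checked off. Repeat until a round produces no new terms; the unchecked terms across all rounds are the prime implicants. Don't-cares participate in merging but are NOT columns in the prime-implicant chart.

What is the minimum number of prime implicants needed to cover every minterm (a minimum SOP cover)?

4

Round 0: 0000✓ 0001✓ 0010✓ 0101✓ 0110✓ 1000✓ 1001✓ 1010✓ 1011✓ 1110✓ 1111✓
Round 1: -000✓ -001✓ -010✓ -110✓ 0-01 0-10✓ 00-0✓ 000-✓ 1-10✓ 1-11✓ 10-0✓ 10-1✓ 100-✓ 101-✓ 111-✓
Round 2: --10 -0-0 -00- 1-1- 10--
PIs = {--10, -0-0, -00-, 0-01, 1-1-, 10--}
Coverage chart:
  m0: -0-0,-00-
  m1: -00-,0-01
  m2: --10,-0-0
  m5: 0-01 ←essential
  m9: -00-,10--
  m11: 1-1-,10--
  m15: 1-1- ←essential
Essential: 0-01, 1-1-
Petrick residual → --10, -00-
Min cover (4 terms): cd' + b'c' + a'c'd + ac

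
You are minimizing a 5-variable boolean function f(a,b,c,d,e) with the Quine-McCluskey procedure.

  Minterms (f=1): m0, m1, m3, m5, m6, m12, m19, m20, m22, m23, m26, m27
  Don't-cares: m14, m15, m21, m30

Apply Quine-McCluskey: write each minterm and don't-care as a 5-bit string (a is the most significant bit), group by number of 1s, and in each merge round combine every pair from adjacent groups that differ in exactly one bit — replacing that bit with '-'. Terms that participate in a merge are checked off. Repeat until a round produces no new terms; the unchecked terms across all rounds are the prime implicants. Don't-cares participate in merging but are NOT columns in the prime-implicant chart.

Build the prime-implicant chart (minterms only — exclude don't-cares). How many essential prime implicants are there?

Round 0: 00000✓ 00001✓ 00011✓ 00101✓ 00110✓ 01100✓ 01110✓ 01111✓ 10011✓ 10100✓ 10101✓ 10110✓ 10111✓ 11010✓ 11011✓ 11110✓
Round 1: -0011 -0101 -0110✓ -1110✓ 0-110✓ 00-01 000-1 0000- 011-0 0111- 1-011 1-110✓ 10-11 101-0✓ 101-1✓ 1010-✓ 1011-✓ 11-10 1101-
Round 2: --110 101--
PIs = {--110, -0011, -0101, 00-01, 000-1, 0000-, 011-0, 0111-, 1-011, 10-11, 101--, 11-10, 1101-}
Coverage chart:
  m0: 0000- ←essential
  m1: 00-01,000-1,0000-
  m3: -0011,000-1
  m5: -0101,00-01
  m6: --110 ←essential
  m12: 011-0 ←essential
  m19: -0011,1-011,10-11
  m20: 101-- ←essential
  m22: --110,101--
  m23: 10-11,101--
  m26: 11-10,1101-
  m27: 1-011,1101-
Essential: --110, 0000-, 011-0, 101--

4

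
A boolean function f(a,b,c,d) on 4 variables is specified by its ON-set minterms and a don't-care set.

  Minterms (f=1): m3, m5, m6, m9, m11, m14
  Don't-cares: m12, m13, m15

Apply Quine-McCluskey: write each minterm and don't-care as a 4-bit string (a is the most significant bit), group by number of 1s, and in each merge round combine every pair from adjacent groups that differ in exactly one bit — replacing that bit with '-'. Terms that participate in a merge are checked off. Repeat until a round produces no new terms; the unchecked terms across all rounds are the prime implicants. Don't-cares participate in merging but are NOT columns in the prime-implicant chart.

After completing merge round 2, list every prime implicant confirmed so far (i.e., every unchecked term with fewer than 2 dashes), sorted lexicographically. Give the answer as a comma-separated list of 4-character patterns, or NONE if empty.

-011, -101, -110

size-2^0 implicants → 0011(✓)  0101(✓)  0110(✓)  1001(✓)  1011(✓)  1100(✓)  1101(✓)  1110(✓)  1111(✓)
size-2^1 implicants → -011  -101  -110  1-01(✓)  1-11(✓)  10-1(✓)  11-0(✓)  11-1(✓)  110-(✓)  111-(✓)
size-2^2 implicants → 1--1  11--
Unchecked terms (primes): -011, -101, -110, 1--1, 11--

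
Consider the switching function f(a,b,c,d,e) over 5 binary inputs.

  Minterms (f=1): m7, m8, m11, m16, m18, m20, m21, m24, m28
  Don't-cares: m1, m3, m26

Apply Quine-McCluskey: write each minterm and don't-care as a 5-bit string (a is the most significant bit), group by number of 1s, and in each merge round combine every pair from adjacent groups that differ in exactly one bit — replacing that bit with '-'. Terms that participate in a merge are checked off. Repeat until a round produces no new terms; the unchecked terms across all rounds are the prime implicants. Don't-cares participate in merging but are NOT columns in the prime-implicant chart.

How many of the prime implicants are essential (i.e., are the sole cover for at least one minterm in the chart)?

size-2^0 implicants → 00001(✓)  00011(✓)  00111(✓)  01000(✓)  01011(✓)  10000(✓)  10010(✓)  10100(✓)  10101(✓)  11000(✓)  11010(✓)  11100(✓)
size-2^1 implicants → -1000  0-011  00-11  000-1  1-000(✓)  1-010(✓)  1-100(✓)  10-00(✓)  100-0(✓)  1010-  11-00(✓)  110-0(✓)
size-2^2 implicants → 1--00  1-0-0
Unchecked terms (primes): -1000, 0-011, 00-11, 000-1, 1--00, 1-0-0, 1010-
Minterm coverage:
  m7 ⊆ 00-11 [E]
  m8 ⊆ -1000 [E]
  m11 ⊆ 0-011 [E]
  m16 ⊆ 1--00,1-0-0
  m18 ⊆ 1-0-0 [E]
  m20 ⊆ 1--00,1010-
  m21 ⊆ 1010- [E]
  m24 ⊆ -1000,1--00,1-0-0
  m28 ⊆ 1--00 [E]
E = {-1000, 0-011, 00-11, 1--00, 1-0-0, 1010-}

6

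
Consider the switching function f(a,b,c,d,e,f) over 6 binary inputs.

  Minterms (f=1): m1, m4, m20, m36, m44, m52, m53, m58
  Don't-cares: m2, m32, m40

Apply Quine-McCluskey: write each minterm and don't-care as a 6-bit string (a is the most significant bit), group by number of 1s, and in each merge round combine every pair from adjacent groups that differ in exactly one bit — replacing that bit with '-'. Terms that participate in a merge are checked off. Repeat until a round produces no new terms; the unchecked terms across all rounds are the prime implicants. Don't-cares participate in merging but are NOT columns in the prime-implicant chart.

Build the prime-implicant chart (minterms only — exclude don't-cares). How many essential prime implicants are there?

5

[col 0] 000001, 000010, 000100*, 010100*, 100000*, 100100*, 101000*, 101100*, 110100*, 110101*, 111010
[col 1] -00100*, -10100*, 0-0100*, 1-0100*, 10-000*, 10-100*, 100-00*, 101-00*, 11010-
[col 2] --0100, 10--00
Prime implicants: --0100, 000001, 000010, 10--00, 11010-, 111010
PI chart (minterm → PIs covering it):
  1 | 000001  (sole → essential)
  4 | --0100  (sole → essential)
  20 | --0100  (sole → essential)
  36 | --0100,10--00
  44 | 10--00  (sole → essential)
  52 | --0100,11010-
  53 | 11010-  (sole → essential)
  58 | 111010  (sole → essential)
Essential prime implicants: --0100, 000001, 10--00, 11010-, 111010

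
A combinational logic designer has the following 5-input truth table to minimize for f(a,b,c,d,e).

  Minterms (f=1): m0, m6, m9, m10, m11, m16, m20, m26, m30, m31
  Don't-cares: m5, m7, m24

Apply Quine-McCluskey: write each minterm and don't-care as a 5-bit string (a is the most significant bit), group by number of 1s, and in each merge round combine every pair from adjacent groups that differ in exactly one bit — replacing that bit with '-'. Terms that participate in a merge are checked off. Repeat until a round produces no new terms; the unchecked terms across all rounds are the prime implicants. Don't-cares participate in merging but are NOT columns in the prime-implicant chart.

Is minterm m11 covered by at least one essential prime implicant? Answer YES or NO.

[col 0] 00000*, 00101*, 00110*, 00111*, 01001*, 01010*, 01011*, 10000*, 10100*, 11000*, 11010*, 11110*, 11111*
[col 1] -0000, -1010, 001-1, 0011-, 010-1, 0101-, 1-000, 10-00, 11-10, 110-0, 1111-
Prime implicants: -0000, -1010, 001-1, 0011-, 010-1, 0101-, 1-000, 10-00, 11-10, 110-0, 1111-
PI chart (minterm → PIs covering it):
  0 | -0000  (sole → essential)
  6 | 0011-  (sole → essential)
  9 | 010-1  (sole → essential)
  10 | -1010,0101-
  11 | 010-1,0101-
  16 | -0000,1-000,10-00
  20 | 10-00  (sole → essential)
  26 | -1010,11-10,110-0
  30 | 11-10,1111-
  31 | 1111-  (sole → essential)
Essential prime implicants: -0000, 0011-, 010-1, 10-00, 1111-

YES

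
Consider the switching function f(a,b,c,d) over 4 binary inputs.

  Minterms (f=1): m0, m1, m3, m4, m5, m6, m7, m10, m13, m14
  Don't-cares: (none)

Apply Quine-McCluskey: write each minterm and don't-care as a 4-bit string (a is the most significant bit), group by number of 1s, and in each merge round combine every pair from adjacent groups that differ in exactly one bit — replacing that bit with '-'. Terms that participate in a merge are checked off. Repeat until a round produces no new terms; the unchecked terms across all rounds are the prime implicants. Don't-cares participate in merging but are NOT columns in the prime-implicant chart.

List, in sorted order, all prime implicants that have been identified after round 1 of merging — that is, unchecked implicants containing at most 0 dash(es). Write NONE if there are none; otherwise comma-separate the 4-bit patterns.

[col 0] 0000*, 0001*, 0011*, 0100*, 0101*, 0110*, 0111*, 1010*, 1101*, 1110*
[col 1] -101, -110, 0-00*, 0-01*, 0-11*, 00-1*, 000-*, 01-0*, 01-1*, 010-*, 011-*, 1-10
[col 2] 0--1, 0-0-, 01--
Prime implicants: -101, -110, 0--1, 0-0-, 01--, 1-10

NONE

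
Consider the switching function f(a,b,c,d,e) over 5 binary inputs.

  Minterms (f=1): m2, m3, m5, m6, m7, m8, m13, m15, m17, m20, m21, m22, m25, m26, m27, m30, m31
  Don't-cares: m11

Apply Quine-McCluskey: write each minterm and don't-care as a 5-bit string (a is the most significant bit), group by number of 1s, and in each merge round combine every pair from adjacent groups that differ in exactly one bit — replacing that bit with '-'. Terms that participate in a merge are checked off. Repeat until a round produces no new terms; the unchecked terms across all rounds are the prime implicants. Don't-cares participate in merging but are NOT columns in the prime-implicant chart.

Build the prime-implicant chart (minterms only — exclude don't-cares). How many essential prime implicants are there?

4

Round 0: 00010✓ 00011✓ 00101✓ 00110✓ 00111✓ 01000 01011✓ 01101✓ 01111✓ 10001✓ 10100✓ 10101✓ 10110✓ 11001✓ 11010✓ 11011✓ 11110✓ 11111✓
Round 1: -0101 -0110 -1011✓ -1111✓ 0-011✓ 0-101✓ 0-111✓ 00-10✓ 00-11✓ 0001-✓ 001-1✓ 0011-✓ 01-11✓ 011-1✓ 1-001 1-110 10-01 101-0 1010- 11-10✓ 11-11✓ 110-1 1101-✓ 1111-✓
Round 2: -1-11 0--11 0-1-1 00-1- 11-1-
PIs = {-0101, -0110, -1-11, 0--11, 0-1-1, 00-1-, 01000, 1-001, 1-110, 10-01, 101-0, 1010-, 11-1-, 110-1}
Coverage chart:
  m2: 00-1- ←essential
  m3: 0--11,00-1-
  m5: -0101,0-1-1
  m6: -0110,00-1-
  m7: 0--11,0-1-1,00-1-
  m8: 01000 ←essential
  m13: 0-1-1 ←essential
  m15: -1-11,0--11,0-1-1
  m17: 1-001,10-01
  m20: 101-0,1010-
  m21: -0101,10-01,1010-
  m22: -0110,1-110,101-0
  m25: 1-001,110-1
  m26: 11-1- ←essential
  m27: -1-11,11-1-,110-1
  m30: 1-110,11-1-
  m31: -1-11,11-1-
Essential: 0-1-1, 00-1-, 01000, 11-1-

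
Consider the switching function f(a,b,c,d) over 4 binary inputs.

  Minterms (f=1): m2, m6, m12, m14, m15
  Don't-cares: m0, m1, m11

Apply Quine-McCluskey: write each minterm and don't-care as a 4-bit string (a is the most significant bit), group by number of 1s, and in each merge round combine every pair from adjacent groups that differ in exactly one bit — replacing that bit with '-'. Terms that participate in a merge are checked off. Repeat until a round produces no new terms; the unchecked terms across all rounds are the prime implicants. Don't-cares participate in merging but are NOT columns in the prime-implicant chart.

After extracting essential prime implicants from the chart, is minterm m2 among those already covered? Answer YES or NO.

Round 0: 0000✓ 0001✓ 0010✓ 0110✓ 1011✓ 1100✓ 1110✓ 1111✓
Round 1: -110 0-10 00-0 000- 1-11 11-0 111-
PIs = {-110, 0-10, 00-0, 000-, 1-11, 11-0, 111-}
Coverage chart:
  m2: 0-10,00-0
  m6: -110,0-10
  m12: 11-0 ←essential
  m14: -110,11-0,111-
  m15: 1-11,111-
Essential: 11-0

NO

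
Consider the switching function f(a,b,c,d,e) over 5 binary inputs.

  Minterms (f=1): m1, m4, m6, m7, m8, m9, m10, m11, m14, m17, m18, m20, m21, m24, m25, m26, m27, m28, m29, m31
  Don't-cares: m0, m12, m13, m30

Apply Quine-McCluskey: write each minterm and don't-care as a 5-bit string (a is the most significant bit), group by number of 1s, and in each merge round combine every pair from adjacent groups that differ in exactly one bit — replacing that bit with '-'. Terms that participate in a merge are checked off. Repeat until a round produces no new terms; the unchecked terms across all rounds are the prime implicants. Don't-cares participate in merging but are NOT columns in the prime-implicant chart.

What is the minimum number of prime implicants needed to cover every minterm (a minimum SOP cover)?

[col 0] 00000*, 00001*, 00100*, 00110*, 00111*, 01000*, 01001*, 01010*, 01011*, 01100*, 01101*, 01110*, 10001*, 10010*, 10100*, 10101*, 11000*, 11001*, 11010*, 11011*, 11100*, 11101*, 11110*, 11111*
[col 1] -0001*, -0100*, -1000*, -1001*, -1010*, -1011*, -1100*, -1101*, -1110*, 0-000*, 0-001*, 0-100*, 0-110*, 00-00*, 0000-*, 001-0*, 0011-, 01-00*, 01-01*, 01-10*, 010-0*, 010-1*, 0100-*, 0101-*, 011-0*, 0110-*, 1-001*, 1-010, 1-100*, 1-101*, 10-01*, 1010-*, 11-00*, 11-01*, 11-10*, 11-11*, 110-0*, 110-1*, 1100-*, 1101-*, 111-0*, 111-1*, 1110-*, 1111-*
[col 2] --001, --100, -1-00*, -1-01*, -1-10*, -10-0*, -10-1*, -100-*, -101-*, -11-0*, -110-*, 0--00, 0-00-, 0-1-0, 01--0*, 01-0-*, 010--*, 1--01, 1-10-, 11--0*, 11--1*, 11-0-*, 11-1-*, 110--*, 111--*
[col 3] -1--0, -1-0-, -10--, 11---
Prime implicants: --001, --100, -1--0, -1-0-, -10--, 0--00, 0-00-, 0-1-0, 0011-, 1--01, 1-010, 1-10-, 11---
PI chart (minterm → PIs covering it):
  1 | --001,0-00-
  4 | --100,0--00,0-1-0
  6 | 0-1-0,0011-
  7 | 0011-  (sole → essential)
  8 | -1--0,-1-0-,-10--,0--00,0-00-
  9 | --001,-1-0-,-10--,0-00-
  10 | -1--0,-10--
  11 | -10--  (sole → essential)
  14 | -1--0,0-1-0
  17 | --001,1--01
  18 | 1-010  (sole → essential)
  20 | --100,1-10-
  21 | 1--01,1-10-
  24 | -1--0,-1-0-,-10--,11---
  25 | --001,-1-0-,-10--,1--01,11---
  26 | -1--0,-10--,1-010,11---
  27 | -10--,11---
  28 | --100,-1--0,-1-0-,1-10-,11---
  29 | -1-0-,1--01,1-10-,11---
  31 | 11---  (sole → essential)
Essential prime implicants: -10--, 0011-, 1-010, 11---
Petrick residual → --001, 0-1-0, 1-10-
Minimum SOP uses 7 PIs: c'd'e + bc' + a'ce' + a'b'cd + ac'de' + acd' + ab

7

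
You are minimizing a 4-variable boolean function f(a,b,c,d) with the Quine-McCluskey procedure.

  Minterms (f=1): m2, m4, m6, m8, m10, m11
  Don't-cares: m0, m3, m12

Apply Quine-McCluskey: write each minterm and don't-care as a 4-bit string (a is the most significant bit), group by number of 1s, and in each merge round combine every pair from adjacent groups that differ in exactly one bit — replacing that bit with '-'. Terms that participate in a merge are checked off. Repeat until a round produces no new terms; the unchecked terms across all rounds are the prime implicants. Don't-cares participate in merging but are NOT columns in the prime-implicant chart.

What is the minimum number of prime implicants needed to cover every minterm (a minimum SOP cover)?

3

Round 0: 0000✓ 0010✓ 0011✓ 0100✓ 0110✓ 1000✓ 1010✓ 1011✓ 1100✓
Round 1: -000✓ -010✓ -011✓ -100✓ 0-00✓ 0-10✓ 00-0✓ 001-✓ 01-0✓ 1-00✓ 10-0✓ 101-✓
Round 2: --00 -0-0 -01- 0--0
PIs = {--00, -0-0, -01-, 0--0}
Coverage chart:
  m2: -0-0,-01-,0--0
  m4: --00,0--0
  m6: 0--0 ←essential
  m8: --00,-0-0
  m10: -0-0,-01-
  m11: -01- ←essential
Essential: -01-, 0--0
Petrick residual → --00
Min cover (3 terms): c'd' + b'c + a'd'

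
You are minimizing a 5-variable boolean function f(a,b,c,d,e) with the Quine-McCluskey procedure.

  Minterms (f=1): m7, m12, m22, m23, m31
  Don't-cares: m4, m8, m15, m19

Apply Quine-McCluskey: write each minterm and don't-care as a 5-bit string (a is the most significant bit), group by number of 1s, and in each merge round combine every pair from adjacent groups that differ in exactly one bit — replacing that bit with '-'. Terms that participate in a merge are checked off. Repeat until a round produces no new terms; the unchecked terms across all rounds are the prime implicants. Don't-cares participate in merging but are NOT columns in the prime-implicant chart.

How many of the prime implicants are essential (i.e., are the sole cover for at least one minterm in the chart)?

Round 0: 00100✓ 00111✓ 01000✓ 01100✓ 01111✓ 10011✓ 10110✓ 10111✓ 11111✓
Round 1: -0111✓ -1111✓ 0-100 0-111✓ 01-00 1-111✓ 10-11 1011-
Round 2: --111
PIs = {--111, 0-100, 01-00, 10-11, 1011-}
Coverage chart:
  m7: --111 ←essential
  m12: 0-100,01-00
  m22: 1011- ←essential
  m23: --111,10-11,1011-
  m31: --111 ←essential
Essential: --111, 1011-

2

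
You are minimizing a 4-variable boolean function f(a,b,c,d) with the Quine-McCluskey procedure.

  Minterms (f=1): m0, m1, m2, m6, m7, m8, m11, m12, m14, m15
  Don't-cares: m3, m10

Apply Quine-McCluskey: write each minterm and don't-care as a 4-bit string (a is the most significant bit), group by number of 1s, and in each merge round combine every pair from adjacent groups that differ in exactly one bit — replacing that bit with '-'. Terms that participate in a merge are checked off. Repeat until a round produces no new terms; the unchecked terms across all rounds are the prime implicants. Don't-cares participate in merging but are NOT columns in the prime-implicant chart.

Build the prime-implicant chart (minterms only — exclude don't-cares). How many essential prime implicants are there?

[col 0] 0000*, 0001*, 0010*, 0011*, 0110*, 0111*, 1000*, 1010*, 1011*, 1100*, 1110*, 1111*
[col 1] -000*, -010*, -011*, -110*, -111*, 0-10*, 0-11*, 00-0*, 00-1*, 000-*, 001-*, 011-*, 1-00*, 1-10*, 1-11*, 10-0*, 101-*, 11-0*, 111-*
[col 2] --10*, --11*, -0-0, -01-*, -11-*, 0-1-*, 00--, 1--0, 1-1-*
[col 3] --1-
Prime implicants: --1-, -0-0, 00--, 1--0
PI chart (minterm → PIs covering it):
  0 | -0-0,00--
  1 | 00--  (sole → essential)
  2 | --1-,-0-0,00--
  6 | --1-  (sole → essential)
  7 | --1-  (sole → essential)
  8 | -0-0,1--0
  11 | --1-  (sole → essential)
  12 | 1--0  (sole → essential)
  14 | --1-,1--0
  15 | --1-  (sole → essential)
Essential prime implicants: --1-, 00--, 1--0

3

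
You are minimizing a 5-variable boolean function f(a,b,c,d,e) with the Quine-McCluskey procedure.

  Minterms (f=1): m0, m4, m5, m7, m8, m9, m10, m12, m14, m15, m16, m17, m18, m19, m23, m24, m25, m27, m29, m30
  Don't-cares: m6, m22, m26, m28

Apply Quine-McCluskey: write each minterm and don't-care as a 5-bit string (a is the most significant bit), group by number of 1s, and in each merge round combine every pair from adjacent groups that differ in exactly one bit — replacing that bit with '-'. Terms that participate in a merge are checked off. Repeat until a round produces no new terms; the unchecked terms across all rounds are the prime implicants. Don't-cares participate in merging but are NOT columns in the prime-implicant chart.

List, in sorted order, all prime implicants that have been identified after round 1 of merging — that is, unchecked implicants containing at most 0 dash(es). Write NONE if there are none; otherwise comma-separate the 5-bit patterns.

NONE

Round 0: 00000✓ 00100✓ 00101✓ 00110✓ 00111✓ 01000✓ 01001✓ 01010✓ 01100✓ 01110✓ 01111✓ 10000✓ 10001✓ 10010✓ 10011✓ 10110✓ 10111✓ 11000✓ 11001✓ 11010✓ 11011✓ 11100✓ 11101✓ 11110✓
Round 1: -0000✓ -0110✓ -0111✓ -1000✓ -1001✓ -1010✓ -1100✓ -1110✓ 0-000✓ 0-100✓ 0-110✓ 0-111✓ 00-00✓ 001-0✓ 001-1✓ 0010-✓ 0011-✓ 01-00✓ 01-10✓ 010-0✓ 0100-✓ 011-0✓ 0111-✓ 1-000✓ 1-001✓ 1-010✓ 1-011✓ 1-110✓ 10-10✓ 10-11✓ 100-0✓ 100-1✓ 1000-✓ 1001-✓ 1011-✓ 11-00✓ 11-01✓ 11-10✓ 110-0✓ 110-1✓ 1100-✓ 1101-✓ 111-0✓ 1110-✓
Round 2: --000 --110 -011- -1-00✓ -1-10✓ -10-0✓ -100- -11-0✓ 0--00 0-1-0 0-11- 001-- 01--0✓ 1--10 1-0-0✓ 1-0-1✓ 1-00-✓ 1-01-✓ 10-1- 100--✓ 11--0✓ 11-0- 110--✓
Round 3: -1--0 1-0--
PIs = {--000, --110, -011-, -1--0, -100-, 0--00, 0-1-0, 0-11-, 001--, 1--10, 1-0--, 10-1-, 11-0-}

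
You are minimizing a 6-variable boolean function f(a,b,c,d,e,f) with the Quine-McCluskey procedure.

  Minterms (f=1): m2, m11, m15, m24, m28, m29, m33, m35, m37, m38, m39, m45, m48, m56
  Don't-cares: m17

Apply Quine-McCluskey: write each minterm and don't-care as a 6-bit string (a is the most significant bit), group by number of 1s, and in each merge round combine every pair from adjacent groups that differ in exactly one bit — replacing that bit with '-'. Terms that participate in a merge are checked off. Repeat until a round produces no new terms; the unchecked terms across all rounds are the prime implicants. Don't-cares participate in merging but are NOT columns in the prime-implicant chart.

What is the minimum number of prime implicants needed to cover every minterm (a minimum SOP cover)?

size-2^0 implicants → 000010  001011(✓)  001111(✓)  010001  011000(✓)  011100(✓)  011101(✓)  100001(✓)  100011(✓)  100101(✓)  100110(✓)  100111(✓)  101101(✓)  110000(✓)  111000(✓)
size-2^1 implicants → -11000  001-11  011-00  01110-  10-101  100-01(✓)  100-11(✓)  1000-1(✓)  1001-1(✓)  10011-  11-000
size-2^2 implicants → 100--1
Unchecked terms (primes): -11000, 000010, 001-11, 010001, 011-00, 01110-, 10-101, 100--1, 10011-, 11-000
Minterm coverage:
  m2 ⊆ 000010 [E]
  m11 ⊆ 001-11 [E]
  m15 ⊆ 001-11 [E]
  m24 ⊆ -11000,011-00
  m28 ⊆ 011-00,01110-
  m29 ⊆ 01110- [E]
  m33 ⊆ 100--1 [E]
  m35 ⊆ 100--1 [E]
  m37 ⊆ 10-101,100--1
  m38 ⊆ 10011- [E]
  m39 ⊆ 100--1,10011-
  m45 ⊆ 10-101 [E]
  m48 ⊆ 11-000 [E]
  m56 ⊆ -11000,11-000
E = {000010, 001-11, 01110-, 10-101, 100--1, 10011-, 11-000}
Petrick residual → -11000
Cover = bcd'e'f' + a'b'c'd'ef' + a'b'cef + a'bcde' + ab'de'f + ab'c'f + ab'c'de + abd'e'f'  |cover|=8

8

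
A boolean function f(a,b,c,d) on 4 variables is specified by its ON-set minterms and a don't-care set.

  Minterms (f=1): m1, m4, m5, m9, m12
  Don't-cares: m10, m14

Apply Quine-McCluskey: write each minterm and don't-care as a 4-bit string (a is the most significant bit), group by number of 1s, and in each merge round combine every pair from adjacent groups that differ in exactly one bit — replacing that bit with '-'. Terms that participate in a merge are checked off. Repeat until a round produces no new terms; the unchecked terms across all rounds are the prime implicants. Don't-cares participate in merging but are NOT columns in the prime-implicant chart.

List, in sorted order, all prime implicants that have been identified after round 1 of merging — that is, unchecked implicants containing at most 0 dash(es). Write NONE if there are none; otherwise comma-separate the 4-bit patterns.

NONE

size-2^0 implicants → 0001(✓)  0100(✓)  0101(✓)  1001(✓)  1010(✓)  1100(✓)  1110(✓)
size-2^1 implicants → -001  -100  0-01  010-  1-10  11-0
Unchecked terms (primes): -001, -100, 0-01, 010-, 1-10, 11-0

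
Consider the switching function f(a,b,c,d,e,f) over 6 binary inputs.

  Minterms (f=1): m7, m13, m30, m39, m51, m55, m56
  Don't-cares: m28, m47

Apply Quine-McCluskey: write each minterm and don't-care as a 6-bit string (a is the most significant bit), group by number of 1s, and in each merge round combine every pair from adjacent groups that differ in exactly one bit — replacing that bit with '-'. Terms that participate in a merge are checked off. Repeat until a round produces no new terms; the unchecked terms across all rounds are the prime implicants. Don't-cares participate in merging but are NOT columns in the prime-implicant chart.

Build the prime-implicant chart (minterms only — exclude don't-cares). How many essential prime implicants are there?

[col 0] 000111*, 001101, 011100*, 011110*, 100111*, 101111*, 110011*, 110111*, 111000
[col 1] -00111, 0111-0, 1-0111, 10-111, 110-11
Prime implicants: -00111, 001101, 0111-0, 1-0111, 10-111, 110-11, 111000
PI chart (minterm → PIs covering it):
  7 | -00111  (sole → essential)
  13 | 001101  (sole → essential)
  30 | 0111-0  (sole → essential)
  39 | -00111,1-0111,10-111
  51 | 110-11  (sole → essential)
  55 | 1-0111,110-11
  56 | 111000  (sole → essential)
Essential prime implicants: -00111, 001101, 0111-0, 110-11, 111000

5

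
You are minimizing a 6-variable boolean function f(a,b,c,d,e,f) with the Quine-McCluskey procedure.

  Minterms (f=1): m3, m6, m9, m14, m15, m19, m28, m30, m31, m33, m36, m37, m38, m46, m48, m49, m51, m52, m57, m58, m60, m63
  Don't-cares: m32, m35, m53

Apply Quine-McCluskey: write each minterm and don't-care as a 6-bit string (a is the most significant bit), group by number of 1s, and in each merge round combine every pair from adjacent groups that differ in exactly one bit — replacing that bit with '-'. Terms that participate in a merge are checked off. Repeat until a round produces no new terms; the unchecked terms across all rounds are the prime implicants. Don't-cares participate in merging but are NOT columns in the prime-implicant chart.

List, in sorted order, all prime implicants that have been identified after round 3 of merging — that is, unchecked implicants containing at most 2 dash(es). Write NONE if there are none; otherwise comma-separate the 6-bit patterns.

size-2^0 implicants → 000011(✓)  000110(✓)  001001  001110(✓)  001111(✓)  010011(✓)  011100(✓)  011110(✓)  011111(✓)  100000(✓)  100001(✓)  100011(✓)  100100(✓)  100101(✓)  100110(✓)  101110(✓)  110000(✓)  110001(✓)  110011(✓)  110100(✓)  110101(✓)  111001(✓)  111010  111100(✓)  111111(✓)
size-2^1 implicants → -00011(✓)  -00110(✓)  -01110(✓)  -10011(✓)  -11100  -11111  0-0011(✓)  0-1110(✓)  0-1111(✓)  00-110(✓)  00111-(✓)  0111-0  01111-(✓)  1-0000(✓)  1-0001(✓)  1-0011(✓)  1-0100(✓)  1-0101(✓)  10-110(✓)  100-00(✓)  100-01(✓)  1000-1(✓)  10000-(✓)  1001-0  10010-(✓)  11-001  11-100  110-00(✓)  110-01(✓)  1100-1(✓)  11000-(✓)  11010-(✓)
size-2^2 implicants → --0011  -0-110  0-111-  1-0-00(✓)  1-0-01(✓)  1-00-1  1-000-(✓)  1-010-(✓)  100-0-(✓)  110-0-(✓)
size-2^3 implicants → 1-0-0-
Unchecked terms (primes): --0011, -0-110, -11100, -11111, 0-111-, 001001, 0111-0, 1-0-0-, 1-00-1, 1001-0, 11-001, 11-100, 111010

--0011, -0-110, -11100, -11111, 0-111-, 001001, 0111-0, 1-00-1, 1001-0, 11-001, 11-100, 111010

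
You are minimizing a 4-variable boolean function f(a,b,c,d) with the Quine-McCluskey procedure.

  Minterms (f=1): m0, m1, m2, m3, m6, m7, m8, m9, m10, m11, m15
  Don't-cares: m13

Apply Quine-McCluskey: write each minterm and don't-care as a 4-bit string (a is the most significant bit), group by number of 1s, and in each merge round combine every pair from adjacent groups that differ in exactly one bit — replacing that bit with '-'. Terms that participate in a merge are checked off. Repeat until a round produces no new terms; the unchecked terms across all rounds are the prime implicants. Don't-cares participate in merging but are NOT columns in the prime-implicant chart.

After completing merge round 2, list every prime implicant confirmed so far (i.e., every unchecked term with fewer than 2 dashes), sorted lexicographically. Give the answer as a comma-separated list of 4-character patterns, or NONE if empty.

NONE

size-2^0 implicants → 0000(✓)  0001(✓)  0010(✓)  0011(✓)  0110(✓)  0111(✓)  1000(✓)  1001(✓)  1010(✓)  1011(✓)  1101(✓)  1111(✓)
size-2^1 implicants → -000(✓)  -001(✓)  -010(✓)  -011(✓)  -111(✓)  0-10(✓)  0-11(✓)  00-0(✓)  00-1(✓)  000-(✓)  001-(✓)  011-(✓)  1-01(✓)  1-11(✓)  10-0(✓)  10-1(✓)  100-(✓)  101-(✓)  11-1(✓)
size-2^2 implicants → --11  -0-0(✓)  -0-1(✓)  -00-(✓)  -01-(✓)  0-1-  00--(✓)  1--1  10--(✓)
size-2^3 implicants → -0--
Unchecked terms (primes): --11, -0--, 0-1-, 1--1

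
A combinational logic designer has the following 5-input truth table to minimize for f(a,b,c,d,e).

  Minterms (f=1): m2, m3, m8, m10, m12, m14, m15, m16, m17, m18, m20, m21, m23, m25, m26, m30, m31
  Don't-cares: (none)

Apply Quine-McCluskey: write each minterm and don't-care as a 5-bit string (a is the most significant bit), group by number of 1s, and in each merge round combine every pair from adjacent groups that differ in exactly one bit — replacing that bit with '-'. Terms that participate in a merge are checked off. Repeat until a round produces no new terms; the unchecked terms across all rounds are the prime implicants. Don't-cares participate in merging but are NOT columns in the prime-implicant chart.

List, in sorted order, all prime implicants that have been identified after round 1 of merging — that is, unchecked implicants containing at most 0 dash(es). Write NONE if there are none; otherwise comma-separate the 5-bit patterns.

NONE

Round 0: 00010✓ 00011✓ 01000✓ 01010✓ 01100✓ 01110✓ 01111✓ 10000✓ 10001✓ 10010✓ 10100✓ 10101✓ 10111✓ 11001✓ 11010✓ 11110✓ 11111✓
Round 1: -0010✓ -1010✓ -1110✓ -1111✓ 0-010✓ 0001- 01-00✓ 01-10✓ 010-0✓ 011-0✓ 0111-✓ 1-001 1-010✓ 1-111 10-00✓ 10-01✓ 100-0 1000-✓ 101-1 1010-✓ 11-10✓ 1111-✓
Round 2: --010 -1-10 -111- 01--0 10-0-
PIs = {--010, -1-10, -111-, 0001-, 01--0, 1-001, 1-111, 10-0-, 100-0, 101-1}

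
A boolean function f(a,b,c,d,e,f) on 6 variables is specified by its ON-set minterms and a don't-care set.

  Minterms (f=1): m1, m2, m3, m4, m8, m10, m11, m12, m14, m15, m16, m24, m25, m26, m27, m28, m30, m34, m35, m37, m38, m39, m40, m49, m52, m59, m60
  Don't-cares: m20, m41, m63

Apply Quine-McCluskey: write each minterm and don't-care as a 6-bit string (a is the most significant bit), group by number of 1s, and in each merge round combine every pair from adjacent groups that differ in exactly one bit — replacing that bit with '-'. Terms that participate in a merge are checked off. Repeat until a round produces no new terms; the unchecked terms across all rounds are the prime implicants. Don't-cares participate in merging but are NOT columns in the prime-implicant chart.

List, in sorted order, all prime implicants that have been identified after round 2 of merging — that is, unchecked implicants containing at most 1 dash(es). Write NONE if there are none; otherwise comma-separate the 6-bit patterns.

Round 0: 000001✓ 000010✓ 000011✓ 000100✓ 001000✓ 001010✓ 001011✓ 001100✓ 001110✓ 001111✓ 010000✓ 010100✓ 011000✓ 011001✓ 011010✓ 011011✓ 011100✓ 011110✓ 100010✓ 100011✓ 100101✓ 100110✓ 100111✓ 101000✓ 101001✓ 110001 110100✓ 111011✓ 111100✓ 111111✓
Round 1: -00010✓ -00011✓ -01000 -10100✓ -11011 -11100✓ 0-0100✓ 0-1000✓ 0-1010✓ 0-1011✓ 0-1100✓ 0-1110✓ 00-010✓ 00-011✓ 00-100✓ 0000-1 00001-✓ 001-00✓ 001-10✓ 001-11✓ 0010-0✓ 00101-✓ 0011-0✓ 00111-✓ 01-000✓ 01-100✓ 010-00✓ 011-00✓ 011-10✓ 0110-0✓ 0110-1✓ 01100-✓ 01101-✓ 0111-0✓ 100-10✓ 100-11✓ 10001-✓ 1001-1 10011-✓ 10100- 11-100✓ 111-11
Round 2: -0001- -1-100 0--100 0-1-00✓ 0-1-10✓ 0-10-0✓ 0-101- 0-11-0✓ 00-01- 001--0✓ 001-1- 01--00 011--0✓ 0110-- 100-1-
Round 3: 0-1--0
PIs = {-0001-, -01000, -1-100, -11011, 0--100, 0-1--0, 0-101-, 00-01-, 0000-1, 001-1-, 01--00, 0110--, 100-1-, 1001-1, 10100-, 110001, 111-11}

-01000, -11011, 0000-1, 1001-1, 10100-, 110001, 111-11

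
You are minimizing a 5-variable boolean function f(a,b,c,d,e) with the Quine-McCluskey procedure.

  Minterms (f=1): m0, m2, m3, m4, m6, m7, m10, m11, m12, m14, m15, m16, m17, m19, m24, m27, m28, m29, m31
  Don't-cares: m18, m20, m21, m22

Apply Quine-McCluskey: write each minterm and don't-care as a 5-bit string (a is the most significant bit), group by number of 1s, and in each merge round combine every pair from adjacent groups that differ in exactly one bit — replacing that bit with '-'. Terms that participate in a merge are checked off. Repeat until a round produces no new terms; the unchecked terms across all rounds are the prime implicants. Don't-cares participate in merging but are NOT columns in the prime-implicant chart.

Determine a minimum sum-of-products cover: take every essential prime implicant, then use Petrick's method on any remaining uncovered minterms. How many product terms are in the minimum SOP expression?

Round 0: 00000✓ 00010✓ 00011✓ 00100✓ 00110✓ 00111✓ 01010✓ 01011✓ 01100✓ 01110✓ 01111✓ 10000✓ 10001✓ 10010✓ 10011✓ 10100✓ 10101✓ 10110✓ 11000✓ 11011✓ 11100✓ 11101✓ 11111✓
Round 1: -0000✓ -0010✓ -0011✓ -0100✓ -0110✓ -1011✓ -1100✓ -1111✓ 0-010✓ 0-011✓ 0-100✓ 0-110✓ 0-111✓ 00-00✓ 00-10✓ 00-11✓ 000-0✓ 0001-✓ 001-0✓ 0011-✓ 01-10✓ 01-11✓ 0101-✓ 011-0✓ 0111-✓ 1-000✓ 1-011✓ 1-100✓ 1-101✓ 10-00✓ 10-01✓ 10-10✓ 100-0✓ 100-1✓ 1000-✓ 1001-✓ 101-0✓ 1010-✓ 11-00✓ 11-11✓ 111-1 1110-✓
Round 2: --011 --100 -0-00✓ -0-10✓ -00-0✓ -001- -01-0✓ -1-11 0--10✓ 0--11✓ 0-01-✓ 0-1-0 0-11-✓ 00--0✓ 00-1-✓ 01-1-✓ 1--00 1-10- 10--0✓ 10-0- 100--
Round 3: -0--0 0--1-
PIs = {--011, --100, -0--0, -001-, -1-11, 0--1-, 0-1-0, 1--00, 1-10-, 10-0-, 100--, 111-1}
Coverage chart:
  m0: -0--0 ←essential
  m2: -0--0,-001-,0--1-
  m3: --011,-001-,0--1-
  m4: --100,-0--0,0-1-0
  m6: -0--0,0--1-,0-1-0
  m7: 0--1- ←essential
  m10: 0--1- ←essential
  m11: --011,-1-11,0--1-
  m12: --100,0-1-0
  m14: 0--1-,0-1-0
  m15: -1-11,0--1-
  m16: -0--0,1--00,10-0-,100--
  m17: 10-0-,100--
  m19: --011,-001-,100--
  m24: 1--00 ←essential
  m27: --011,-1-11
  m28: --100,1--00,1-10-
  m29: 1-10-,111-1
  m31: -1-11,111-1
Essential: -0--0, 0--1-, 1--00
Petrick residual → --011, --100, 10-0-, 111-1
Min cover (7 terms): c'de + cd'e' + b'e' + a'd + ad'e' + ab'd' + abce

7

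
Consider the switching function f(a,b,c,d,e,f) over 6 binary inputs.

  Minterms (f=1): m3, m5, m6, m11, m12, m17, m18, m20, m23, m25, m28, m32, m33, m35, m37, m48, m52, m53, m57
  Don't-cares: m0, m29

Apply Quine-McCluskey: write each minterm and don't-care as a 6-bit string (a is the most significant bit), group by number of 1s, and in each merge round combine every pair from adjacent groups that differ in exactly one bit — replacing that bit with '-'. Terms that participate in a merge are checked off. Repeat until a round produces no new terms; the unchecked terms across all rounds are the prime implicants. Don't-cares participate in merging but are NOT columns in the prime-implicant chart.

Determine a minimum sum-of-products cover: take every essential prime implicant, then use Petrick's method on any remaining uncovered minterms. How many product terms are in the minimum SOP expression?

size-2^0 implicants → 000000(✓)  000011(✓)  000101(✓)  000110  001011(✓)  001100(✓)  010001(✓)  010010  010100(✓)  010111  011001(✓)  011100(✓)  011101(✓)  100000(✓)  100001(✓)  100011(✓)  100101(✓)  110000(✓)  110100(✓)  110101(✓)  111001(✓)
size-2^1 implicants → -00000  -00011  -00101  -10100  -11001  0-1100  00-011  01-001  01-100  011-01  01110-  1-0000  1-0101  100-01  1000-1  10000-  110-00  11010-
Unchecked terms (primes): -00000, -00011, -00101, -10100, -11001, 0-1100, 00-011, 000110, 01-001, 01-100, 010010, 010111, 011-01, 01110-, 1-0000, 1-0101, 100-01, 1000-1, 10000-, 110-00, 11010-
Minterm coverage:
  m3 ⊆ -00011,00-011
  m5 ⊆ -00101 [E]
  m6 ⊆ 000110 [E]
  m11 ⊆ 00-011 [E]
  m12 ⊆ 0-1100 [E]
  m17 ⊆ 01-001 [E]
  m18 ⊆ 010010 [E]
  m20 ⊆ -10100,01-100
  m23 ⊆ 010111 [E]
  m25 ⊆ -11001,01-001,011-01
  m28 ⊆ 0-1100,01-100,01110-
  m32 ⊆ -00000,1-0000,10000-
  m33 ⊆ 100-01,1000-1,10000-
  m35 ⊆ -00011,1000-1
  m37 ⊆ -00101,1-0101,100-01
  m48 ⊆ 1-0000,110-00
  m52 ⊆ -10100,110-00,11010-
  m53 ⊆ 1-0101,11010-
  m57 ⊆ -11001 [E]
E = {-00101, -11001, 0-1100, 00-011, 000110, 01-001, 010010, 010111}
Petrick residual → -10100, 1-0000, 1-0101, 1000-1
Cover = b'c'de'f + bc'de'f' + bcd'e'f + a'cde'f' + a'b'd'ef + a'b'c'def' + a'bd'e'f + a'bc'd'ef' + a'bc'def + ac'd'e'f' + ac'de'f + ab'c'd'f  |cover|=12

12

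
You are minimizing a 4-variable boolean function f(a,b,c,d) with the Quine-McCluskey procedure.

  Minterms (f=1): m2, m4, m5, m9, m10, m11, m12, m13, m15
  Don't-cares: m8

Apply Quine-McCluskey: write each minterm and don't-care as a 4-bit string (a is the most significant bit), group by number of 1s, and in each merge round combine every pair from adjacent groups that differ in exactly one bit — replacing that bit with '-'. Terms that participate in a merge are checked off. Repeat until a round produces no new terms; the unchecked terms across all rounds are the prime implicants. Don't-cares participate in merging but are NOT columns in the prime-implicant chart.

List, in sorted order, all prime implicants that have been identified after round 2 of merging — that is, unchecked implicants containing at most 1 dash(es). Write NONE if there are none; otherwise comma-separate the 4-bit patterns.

Round 0: 0010✓ 0100✓ 0101✓ 1000✓ 1001✓ 1010✓ 1011✓ 1100✓ 1101✓ 1111✓
Round 1: -010 -100✓ -101✓ 010-✓ 1-00✓ 1-01✓ 1-11✓ 10-0✓ 10-1✓ 100-✓ 101-✓ 11-1✓ 110-✓
Round 2: -10- 1--1 1-0- 10--
PIs = {-010, -10-, 1--1, 1-0-, 10--}

-010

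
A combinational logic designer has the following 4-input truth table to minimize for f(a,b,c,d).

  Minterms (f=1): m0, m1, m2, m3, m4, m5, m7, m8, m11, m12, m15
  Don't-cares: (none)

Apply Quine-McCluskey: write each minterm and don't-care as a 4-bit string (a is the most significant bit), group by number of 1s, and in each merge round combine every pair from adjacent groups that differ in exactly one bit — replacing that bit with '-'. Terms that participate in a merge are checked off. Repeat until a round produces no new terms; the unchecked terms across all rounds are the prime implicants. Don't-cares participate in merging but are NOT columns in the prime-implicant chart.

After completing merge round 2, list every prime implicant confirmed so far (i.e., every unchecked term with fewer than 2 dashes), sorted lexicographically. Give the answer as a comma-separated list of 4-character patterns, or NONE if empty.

size-2^0 implicants → 0000(✓)  0001(✓)  0010(✓)  0011(✓)  0100(✓)  0101(✓)  0111(✓)  1000(✓)  1011(✓)  1100(✓)  1111(✓)
size-2^1 implicants → -000(✓)  -011(✓)  -100(✓)  -111(✓)  0-00(✓)  0-01(✓)  0-11(✓)  00-0(✓)  00-1(✓)  000-(✓)  001-(✓)  01-1(✓)  010-(✓)  1-00(✓)  1-11(✓)
size-2^2 implicants → --00  --11  0--1  0-0-  00--
Unchecked terms (primes): --00, --11, 0--1, 0-0-, 00--

NONE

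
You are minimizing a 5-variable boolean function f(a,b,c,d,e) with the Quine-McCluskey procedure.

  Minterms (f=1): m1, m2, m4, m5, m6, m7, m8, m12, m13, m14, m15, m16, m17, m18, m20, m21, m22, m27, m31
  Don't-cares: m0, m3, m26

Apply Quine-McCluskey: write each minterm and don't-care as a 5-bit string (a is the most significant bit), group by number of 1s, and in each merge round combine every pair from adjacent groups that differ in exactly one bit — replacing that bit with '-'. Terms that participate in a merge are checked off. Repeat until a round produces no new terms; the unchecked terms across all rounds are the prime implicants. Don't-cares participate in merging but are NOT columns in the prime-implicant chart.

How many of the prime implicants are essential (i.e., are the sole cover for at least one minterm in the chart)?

size-2^0 implicants → 00000(✓)  00001(✓)  00010(✓)  00011(✓)  00100(✓)  00101(✓)  00110(✓)  00111(✓)  01000(✓)  01100(✓)  01101(✓)  01110(✓)  01111(✓)  10000(✓)  10001(✓)  10010(✓)  10100(✓)  10101(✓)  10110(✓)  11010(✓)  11011(✓)  11111(✓)
size-2^1 implicants → -0000(✓)  -0001(✓)  -0010(✓)  -0100(✓)  -0101(✓)  -0110(✓)  -1111  0-000(✓)  0-100(✓)  0-101(✓)  0-110(✓)  0-111(✓)  00-00(✓)  00-01(✓)  00-10(✓)  00-11(✓)  000-0(✓)  000-1(✓)  0000-(✓)  0001-(✓)  001-0(✓)  001-1(✓)  0010-(✓)  0011-(✓)  01-00(✓)  011-0(✓)  011-1(✓)  0110-(✓)  0111-(✓)  1-010  10-00(✓)  10-01(✓)  10-10(✓)  100-0(✓)  1000-(✓)  101-0(✓)  1010-(✓)  11-11  1101-
size-2^2 implicants → -0-00(✓)  -0-01(✓)  -0-10(✓)  -00-0(✓)  -000-(✓)  -01-0(✓)  -010-(✓)  0--00  0-1-0(✓)  0-1-1(✓)  0-10-(✓)  0-11-(✓)  00--0(✓)  00--1(✓)  00-0-(✓)  00-1-(✓)  000--(✓)  001--(✓)  011--(✓)  10--0(✓)  10-0-(✓)
size-2^3 implicants → -0--0  -0-0-  0-1--  00---
Unchecked terms (primes): -0--0, -0-0-, -1111, 0--00, 0-1--, 00---, 1-010, 11-11, 1101-
Minterm coverage:
  m1 ⊆ -0-0-,00---
  m2 ⊆ -0--0,00---
  m4 ⊆ -0--0,-0-0-,0--00,0-1--,00---
  m5 ⊆ -0-0-,0-1--,00---
  m6 ⊆ -0--0,0-1--,00---
  m7 ⊆ 0-1--,00---
  m8 ⊆ 0--00 [E]
  m12 ⊆ 0--00,0-1--
  m13 ⊆ 0-1-- [E]
  m14 ⊆ 0-1-- [E]
  m15 ⊆ -1111,0-1--
  m16 ⊆ -0--0,-0-0-
  m17 ⊆ -0-0- [E]
  m18 ⊆ -0--0,1-010
  m20 ⊆ -0--0,-0-0-
  m21 ⊆ -0-0- [E]
  m22 ⊆ -0--0 [E]
  m27 ⊆ 11-11,1101-
  m31 ⊆ -1111,11-11
E = {-0--0, -0-0-, 0--00, 0-1--}

4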